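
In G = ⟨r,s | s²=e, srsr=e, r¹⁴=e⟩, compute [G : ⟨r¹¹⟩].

First find ord(r¹¹) by computing successive powers:
  (r¹¹)¹ = r¹¹, (r¹¹)² = r⁸, (r¹¹)³ = r⁵, (r¹¹)⁴ = r², (r¹¹)⁵ = r¹³, (r¹¹)⁶ = r¹⁰, (r¹¹)⁷ = r⁷, (r¹¹)⁸ = r⁴, (r¹¹)⁹ = r, (r¹¹)¹⁰ = r¹², (r¹¹)¹¹ = r⁹, (r¹¹)¹² = r⁶, (r¹¹)¹³ = r³, (r¹¹)¹⁴ = e.
So |⟨r¹¹⟩| = ord(r¹¹) = 14. With |G| = 28, by Lagrange [G : ⟨r¹¹⟩] = 28/14 = 2.

Answer: 2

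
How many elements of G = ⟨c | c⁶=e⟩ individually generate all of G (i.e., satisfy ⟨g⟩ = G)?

G is cyclic of order 6. An element generates G iff its order is 6, and a cyclic group of order 6 has exactly φ(6) = 2 such elements.

Answer: 2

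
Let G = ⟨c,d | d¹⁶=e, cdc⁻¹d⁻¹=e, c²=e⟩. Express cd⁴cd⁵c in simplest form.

Multiply left to right, reducing at each step:
  c · d⁴ = cd⁴
  (cd⁴) · c = d⁴
  (d⁴) · d⁵ = d⁹
  (d⁹) · c = cd⁹

Answer: cd⁹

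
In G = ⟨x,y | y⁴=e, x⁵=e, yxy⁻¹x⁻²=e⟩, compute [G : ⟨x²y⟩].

First find ord(x²y) by computing successive powers:
  (x²y)¹ = x²y, (x²y)² = xy², (x²y)³ = x⁴y³, (x²y)⁴ = e.
So |⟨x²y⟩| = ord(x²y) = 4. With |G| = 20, by Lagrange [G : ⟨x²y⟩] = 20/4 = 5.

Answer: 5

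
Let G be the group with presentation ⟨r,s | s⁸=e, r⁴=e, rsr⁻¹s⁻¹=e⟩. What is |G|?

Enumerate words in the generators, reducing via the relations: the distinct elements are
  {e, r, s, rs, r², r³, s², s³, s⁴, s⁵, s⁶, s⁷, rs², rs³, rs⁴, rs⁵, rs⁶, rs⁷, r²s, r³s, r²s², r²s³, r²s⁴, r²s⁵, r²s⁶, r²s⁷, r³s², r³s³, r³s⁴, r³s⁵, r³s⁶, r³s⁷}.
No further products give new elements, so |G| = 32.

Answer: 32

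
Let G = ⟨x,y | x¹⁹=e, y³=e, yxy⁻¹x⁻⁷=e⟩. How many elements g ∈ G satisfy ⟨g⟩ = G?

⟨g⟩ = G would require ord(g) = |G| = 57, but the maximum element order in G is 19 < 57. So G is not cyclic and no single element generates it: the count is 0.

Answer: 0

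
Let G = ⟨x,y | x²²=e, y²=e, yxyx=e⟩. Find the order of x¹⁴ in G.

Compute successive powers until reaching e:
  (x¹⁴)¹ = x¹⁴, (x¹⁴)² = x⁶, (x¹⁴)³ = x²⁰, (x¹⁴)⁴ = x¹², (x¹⁴)⁵ = x⁴, (x¹⁴)⁶ = x¹⁸, (x¹⁴)⁷ = x¹⁰, (x¹⁴)⁸ = x², (x¹⁴)⁹ = x¹⁶, (x¹⁴)¹⁰ = x⁸, (x¹⁴)¹¹ = e.
The smallest positive k with (x¹⁴)ᵏ = e is 11.

Answer: 11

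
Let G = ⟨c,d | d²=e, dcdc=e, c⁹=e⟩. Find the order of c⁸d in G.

Compute successive powers until reaching e:
  (c⁸d)¹ = c⁸d, (c⁸d)² = e.
The smallest positive k with (c⁸d)ᵏ = e is 2.

Answer: 2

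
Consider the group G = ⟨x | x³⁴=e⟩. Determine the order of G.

G is generated by a single element, so G is cyclic. The relator gives x³⁴ = e and no smaller power is forced to be e, so the 34 powers {e, x, x², x³, x⁴, x⁵, x⁶, x⁷, x⁸, x⁹, x²², x²³, x²¹, x²⁰, x²⁴, x²⁵, x²⁶, x²⁷, x²⁸, x²⁹, x³², x³³, x³¹, x³⁰, x¹², x¹³, x¹¹, x¹⁰, x¹⁴, x¹⁵, x¹⁶, x¹⁷, x¹⁸, x¹⁹} are distinct. Hence |G| = 34.

Answer: 34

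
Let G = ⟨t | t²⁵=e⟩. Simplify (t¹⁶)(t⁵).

Compute (t¹⁶) · (t⁵) by multiplying left to right and reducing via the relations at each step:
  (t¹⁶) · t⁵ = t²¹

Answer: t²¹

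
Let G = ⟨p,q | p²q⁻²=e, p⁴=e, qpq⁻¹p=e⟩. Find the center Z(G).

An element z ∈ Z(G) iff z commutes with every generator.
For example p² is central: (p²)·p = p³ = p·(p²); (p²)·q = q⁻¹ = q·(p²).
Whereas p ∉ Z(G) since p·q = pq ≠ pq⁻¹ = q·p.
Checking each of the 8 elements this way gives Z(G) = {e, p²}, of order 2.

Answer: {e, p²}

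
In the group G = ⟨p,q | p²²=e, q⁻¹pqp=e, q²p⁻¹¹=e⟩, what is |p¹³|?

Compute successive powers until reaching e:
  (p¹³)¹ = p¹³, (p¹³)² = p⁴, (p¹³)³ = p¹⁷, (p¹³)⁴ = p⁸, (p¹³)⁵ = p²¹, (p¹³)⁶ = p¹², (p¹³)⁷ = p³, (p¹³)⁸ = p¹⁶, (p¹³)⁹ = p⁷, (p¹³)¹⁰ = p²⁰, (p¹³)¹¹ = p¹¹, (p¹³)¹² = p², (p¹³)¹³ = p¹⁵, (p¹³)¹⁴ = p⁶, (p¹³)¹⁵ = p¹⁹, (p¹³)¹⁶ = p¹⁰, (p¹³)¹⁷ = p, (p¹³)¹⁸ = p¹⁴, (p¹³)¹⁹ = p⁵, (p¹³)²⁰ = p¹⁸, (p¹³)²¹ = p⁹, (p¹³)²² = e.
The smallest positive k with (p¹³)ᵏ = e is 22.

Answer: 22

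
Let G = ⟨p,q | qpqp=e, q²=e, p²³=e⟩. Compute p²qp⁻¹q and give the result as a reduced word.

Multiply left to right, reducing at each step:
  (p²) · q = p²q
  (p²q) · p⁻¹ = p³q
  (p³q) · q = p³

Answer: p³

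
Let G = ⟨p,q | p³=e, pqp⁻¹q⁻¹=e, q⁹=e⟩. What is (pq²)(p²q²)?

Compute (pq²) · (p²q²) by multiplying left to right and reducing via the relations at each step:
  (pq²) · p² = q²
  (q²) · q² = q⁴

Answer: q⁴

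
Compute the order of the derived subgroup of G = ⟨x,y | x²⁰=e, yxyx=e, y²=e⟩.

G' = [G, G] is generated by all commutators. The generator-pair commutators are: [x, y] = x².
The subgroup they normally generate is {e, x², x⁴, x⁶, x⁸, x¹⁰, x¹², x¹⁴, x¹⁶, x¹⁸}, of order 10.
Check: |G/G'| = 40/10 = 4 is the order of the abelianisation.

Answer: 10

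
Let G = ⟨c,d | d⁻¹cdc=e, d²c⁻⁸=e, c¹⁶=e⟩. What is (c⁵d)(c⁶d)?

Compute (c⁵d) · (c⁶d) by multiplying left to right and reducing via the relations at each step:
  (c⁵d) · c⁶ = c⁷d⁻¹
  (c⁷d⁻¹) · d = c⁷

Answer: c⁷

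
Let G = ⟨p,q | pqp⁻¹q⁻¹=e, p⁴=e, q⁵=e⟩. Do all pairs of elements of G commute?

Each pair of generators commutes: p·q = pq = q·p. Since the generators pairwise commute, every element of G commutes with every other, so G is abelian.

Answer: Yes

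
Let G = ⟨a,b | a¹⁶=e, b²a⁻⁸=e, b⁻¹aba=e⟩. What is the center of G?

An element z ∈ Z(G) iff z commutes with every generator.
For example a⁸ is central: (a⁸)·a = a⁹ = a·(a⁸); (a⁸)·b = b⁻¹ = b·(a⁸).
Whereas a ∉ Z(G) since a·b = ab ≠ a⁷b⁻¹ = b·a.
Checking each of the 32 elements this way gives Z(G) = {e, a⁸}, of order 2.

Answer: {e, a⁸}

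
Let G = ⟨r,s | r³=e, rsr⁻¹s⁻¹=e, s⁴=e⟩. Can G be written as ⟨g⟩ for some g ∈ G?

|G| = 12. The element rs has order 12 (its powers give 12 distinct elements), so ⟨rs⟩ = G and G is cyclic.

Answer: Yes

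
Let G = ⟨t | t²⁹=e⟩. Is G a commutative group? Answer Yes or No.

G has a single generator, so G is cyclic and hence abelian.

Answer: Yes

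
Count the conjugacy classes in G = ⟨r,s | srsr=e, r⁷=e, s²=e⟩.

The conjugacy classes (representative and size) are:
  [e] (size 1), [r⁶] (size 2), [r⁵] (size 2), [r⁴] (size 2), [rs] (size 7).
Class equation: 1 + 2 + 2 + 2 + 7 = 14 = |G|. So G has 5 conjugacy classes.

Answer: 5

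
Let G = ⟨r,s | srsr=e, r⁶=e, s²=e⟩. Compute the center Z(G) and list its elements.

An element z ∈ Z(G) iff z commutes with every generator.
For example r³ is central: (r³)·r = r⁴ = r·(r³); (r³)·s = r³s = s·(r³).
Whereas r ∉ Z(G) since r·s = rs ≠ r⁵s = s·r.
Checking each of the 12 elements this way gives Z(G) = {e, r³}, of order 2.

Answer: {e, r³}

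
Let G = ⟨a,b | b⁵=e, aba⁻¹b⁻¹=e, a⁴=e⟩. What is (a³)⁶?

Compute successive powers of (a³), reducing at each step:
  (a³)²: (a³) · a³ = a²
  (a³)³: (a²) · a³ = a
  (a³)⁴: a · a³ = e
  (a³)⁵: e · a³ = a³
  (a³)⁶: (a³) · a³ = a²

Answer: a²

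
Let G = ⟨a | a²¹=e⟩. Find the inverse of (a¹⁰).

The order of (a¹⁰) is 21 (smallest k with (a¹⁰)ᵏ = e), so (a¹⁰)⁻¹ = (a¹⁰)²⁰ = a¹¹.
Check: (a¹⁰) · (a¹¹) → (a¹⁰) · a¹¹ = e, giving e as required.

Answer: a¹¹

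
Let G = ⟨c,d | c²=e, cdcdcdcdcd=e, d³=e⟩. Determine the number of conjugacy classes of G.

The conjugacy classes (representative and size) are:
  [e] (size 1), [cdcd²cdcd²c] (size 15), [dcdcd²c] (size 20), [cd²cd²c] (size 12), [d²cdcd²] (size 12).
Class equation: 1 + 15 + 20 + 12 + 12 = 60 = |G|. So G has 5 conjugacy classes.

Answer: 5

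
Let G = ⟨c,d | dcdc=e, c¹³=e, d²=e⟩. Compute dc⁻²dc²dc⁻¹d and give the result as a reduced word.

Multiply left to right, reducing at each step:
  d · c⁻² = c²d
  (c²d) · d = c²
  (c²) · c² = c⁴
  (c⁴) · d = c⁴d
  (c⁴d) · c⁻¹ = c⁵d
  (c⁵d) · d = c⁵

Answer: c⁵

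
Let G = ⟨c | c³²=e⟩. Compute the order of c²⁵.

Compute successive powers until reaching e:
  (c²⁵)¹ = c²⁵, (c²⁵)² = c¹⁸, (c²⁵)³ = c¹¹, (c²⁵)⁴ = c⁴, (c²⁵)⁵ = c²⁹, (c²⁵)⁶ = c²², (c²⁵)⁷ = c¹⁵, (c²⁵)⁸ = c⁸, (c²⁵)⁹ = c, (c²⁵)¹⁰ = c²⁶, (c²⁵)¹¹ = c¹⁹, (c²⁵)¹² = c¹², (c²⁵)¹³ = c⁵, (c²⁵)¹⁴ = c³⁰, (c²⁵)¹⁵ = c²³, (c²⁵)¹⁶ = c¹⁶, (c²⁵)¹⁷ = c⁹, (c²⁵)¹⁸ = c², (c²⁵)¹⁹ = c²⁷, (c²⁵)²⁰ = c²⁰, (c²⁵)²¹ = c¹³, (c²⁵)²² = c⁶, (c²⁵)²³ = c³¹, (c²⁵)²⁴ = c²⁴, (c²⁵)²⁵ = c¹⁷, (c²⁵)²⁶ = c¹⁰, (c²⁵)²⁷ = c³, (c²⁵)²⁸ = c²⁸, (c²⁵)²⁹ = c²¹, (c²⁵)³⁰ = c¹⁴, (c²⁵)³¹ = c⁷, (c²⁵)³² = e.
The smallest positive k with (c²⁵)ᵏ = e is 32.

Answer: 32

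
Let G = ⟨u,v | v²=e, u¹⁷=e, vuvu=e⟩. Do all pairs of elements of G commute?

u·v = uv but v·u = u¹⁶v, so u·v ≠ v·u and G is not abelian.

Answer: No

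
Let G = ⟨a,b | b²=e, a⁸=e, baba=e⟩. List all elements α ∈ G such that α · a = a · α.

⟨a⟩ ⊆ C_G(a) since powers of a commute with a; so |C_G(a)| ≥ |⟨a⟩| = 8.
By orbit–stabilizer, |C_G(a)| = |G| / |conj. class of a| = 16 / 2 = 8.
The 8 elements commuting with a are {e, a, a², a³, a⁴, a⁵, a⁶, a⁷}.

Answer: {e, a, a², a³, a⁴, a⁵, a⁶, a⁷}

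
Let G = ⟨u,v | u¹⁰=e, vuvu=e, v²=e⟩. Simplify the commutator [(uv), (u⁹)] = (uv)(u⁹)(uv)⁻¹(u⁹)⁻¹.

[(uv), (u⁹)] = (uv)·(u⁹)·(uv)⁻¹·(u⁹)⁻¹.
  (uv) · (u⁹) = u²v
  (u²v) · (uv) = u
  u · u = u²

Answer: u²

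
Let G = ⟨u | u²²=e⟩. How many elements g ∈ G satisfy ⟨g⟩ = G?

G is cyclic of order 22. An element generates G iff its order is 22, and a cyclic group of order 22 has exactly φ(22) = 10 such elements.

Answer: 10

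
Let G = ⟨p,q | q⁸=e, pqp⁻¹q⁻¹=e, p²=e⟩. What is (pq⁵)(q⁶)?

Compute (pq⁵) · (q⁶) by multiplying left to right and reducing via the relations at each step:
  (pq⁵) · q⁶ = pq³

Answer: pq³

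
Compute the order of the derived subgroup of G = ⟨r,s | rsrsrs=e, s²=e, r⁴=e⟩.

G' = [G, G] is generated by all commutators. The generator-pair commutators are: [r, s] = r²sr.
The subgroup they normally generate is {e, r², rs, sr³, r²sr, r³s, r²sr³, sr, rsr², sr²s, r²sr²s, r³sr²}, of order 12.
Check: |G/G'| = 24/12 = 2 is the order of the abelianisation.

Answer: 12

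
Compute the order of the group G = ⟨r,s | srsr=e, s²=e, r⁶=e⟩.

Enumerate words in the generators, reducing via the relations: the distinct elements are
  {e, r, s, rs, r², r³, r⁴, r⁵, r²s, r³s, r⁴s, r⁵s}.
No further products give new elements, so |G| = 12.

Answer: 12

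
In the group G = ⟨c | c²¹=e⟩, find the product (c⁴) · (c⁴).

Compute (c⁴) · (c⁴) by multiplying left to right and reducing via the relations at each step:
  (c⁴) · c⁴ = c⁸

Answer: c⁸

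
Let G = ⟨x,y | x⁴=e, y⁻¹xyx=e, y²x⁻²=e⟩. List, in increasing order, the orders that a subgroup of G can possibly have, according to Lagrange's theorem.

|G| = 8 = 2³. By Lagrange's theorem the order of any subgroup divides 8; the divisors of 8 are 1, 2, 4, 8.

Answer: 1, 2, 4, 8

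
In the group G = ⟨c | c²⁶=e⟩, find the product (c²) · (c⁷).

Compute (c²) · (c⁷) by multiplying left to right and reducing via the relations at each step:
  (c²) · c⁷ = c⁹

Answer: c⁹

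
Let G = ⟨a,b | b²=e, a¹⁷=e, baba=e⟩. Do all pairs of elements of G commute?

a·b = ab but b·a = a¹⁶b, so a·b ≠ b·a and G is not abelian.

Answer: No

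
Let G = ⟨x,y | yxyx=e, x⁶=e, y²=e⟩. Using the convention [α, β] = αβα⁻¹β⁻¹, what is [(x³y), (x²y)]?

[(x³y), (x²y)] = (x³y)·(x²y)·(x³y)⁻¹·(x²y)⁻¹.
  (x³y) · (x²y) = x
  x · (x³y) = x⁴y
  (x⁴y) · (x²y) = x²

Answer: x²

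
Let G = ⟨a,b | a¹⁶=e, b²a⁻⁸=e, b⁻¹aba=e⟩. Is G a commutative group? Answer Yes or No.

a·b = ab but b·a = a⁷b⁻¹, so a·b ≠ b·a and G is not abelian.

Answer: No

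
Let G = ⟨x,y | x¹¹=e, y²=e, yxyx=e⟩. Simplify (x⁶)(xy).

Compute (x⁶) · (xy) by multiplying left to right and reducing via the relations at each step:
  (x⁶) · x = x⁷
  (x⁷) · y = x⁷y

Answer: x⁷y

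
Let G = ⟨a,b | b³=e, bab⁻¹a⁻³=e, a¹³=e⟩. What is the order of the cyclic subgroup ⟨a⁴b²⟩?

|⟨a⁴b²⟩| equals the order of a⁴b². Compute successive powers until reaching e:
  (a⁴b²)¹ = a⁴b², (a⁴b²)² = ab, (a⁴b²)³ = e.
The smallest positive k with (a⁴b²)ᵏ = e is 3, so |⟨a⁴b²⟩| = 3.

Answer: 3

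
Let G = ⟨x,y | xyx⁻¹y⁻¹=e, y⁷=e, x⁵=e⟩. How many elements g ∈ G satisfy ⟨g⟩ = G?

G is cyclic of order 35. An element generates G iff its order is 35, and a cyclic group of order 35 has exactly φ(35) = 24 such elements.

Answer: 24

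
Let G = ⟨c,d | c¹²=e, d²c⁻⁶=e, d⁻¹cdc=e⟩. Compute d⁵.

Compute successive powers of d, reducing at each step:
  d²: d · d = c⁶
  d³: (c⁶) · d = d⁻¹
  d⁴: (d⁻¹) · d = e
  d⁵: e · d = d

Answer: d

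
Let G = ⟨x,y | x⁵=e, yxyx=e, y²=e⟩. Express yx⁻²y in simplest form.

Multiply left to right, reducing at each step:
  y · x⁻² = x²y
  (x²y) · y = x²

Answer: x²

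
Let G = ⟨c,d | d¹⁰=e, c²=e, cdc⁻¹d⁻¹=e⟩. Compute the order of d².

Compute successive powers until reaching e:
  (d²)¹ = d², (d²)² = d⁴, (d²)³ = d⁶, (d²)⁴ = d⁸, (d²)⁵ = e.
The smallest positive k with (d²)ᵏ = e is 5.

Answer: 5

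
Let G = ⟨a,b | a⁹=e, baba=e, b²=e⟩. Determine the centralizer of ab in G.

⟨ab⟩ ⊆ C_G(ab) since powers of ab commute with ab; so |C_G(ab)| ≥ |⟨ab⟩| = 2.
By orbit–stabilizer, |C_G(ab)| = |G| / |conj. class of ab| = 18 / 9 = 2.
The 2 elements commuting with ab are {e, ab}.

Answer: {e, ab}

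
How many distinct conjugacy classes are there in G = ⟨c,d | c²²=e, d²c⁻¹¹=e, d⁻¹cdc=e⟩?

The conjugacy classes (representative and size) are:
  [e] (size 1), [c²¹] (size 2), [c²] (size 2), [c³] (size 2), [c¹⁸] (size 2), [c¹⁷] (size 2), [c⁶] (size 2), [c⁷] (size 2), [c⁸] (size 2), [c¹³] (size 2), [c¹²] (size 2), [c¹¹] (size 1), [c¹⁰d] (size 11), [c⁷d] (size 11).
Class equation: 1 + 2 + 2 + 2 + 2 + 2 + 2 + 2 + 2 + 2 + 2 + 1 + 11 + 11 = 44 = |G|. So G has 14 conjugacy classes.

Answer: 14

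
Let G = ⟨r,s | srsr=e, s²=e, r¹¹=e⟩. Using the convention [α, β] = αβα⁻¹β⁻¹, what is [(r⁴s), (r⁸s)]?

[(r⁴s), (r⁸s)] = (r⁴s)·(r⁸s)·(r⁴s)⁻¹·(r⁸s)⁻¹.
  (r⁴s) · (r⁸s) = r⁷
  (r⁷) · (r⁴s) = s
  s · (r⁸s) = r³

Answer: r³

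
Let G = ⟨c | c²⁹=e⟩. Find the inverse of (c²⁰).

The order of (c²⁰) is 29 (smallest k with (c²⁰)ᵏ = e), so (c²⁰)⁻¹ = (c²⁰)²⁸ = c⁹.
Check: (c²⁰) · (c⁹) → (c²⁰) · c⁹ = e, giving e as required.

Answer: c⁹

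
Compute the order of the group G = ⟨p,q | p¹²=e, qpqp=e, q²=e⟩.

Enumerate words in the generators, reducing via the relations: the distinct elements are
  {e, p, q, pq, p², p³, p⁴, p⁵, p⁶, p⁷, p⁸, p⁹, p²q, p³q, p¹¹, p¹⁰, p⁴q, p⁵q, p⁶q, p⁷q, p⁸q, p⁹q, p¹¹q, p¹⁰q}.
No further products give new elements, so |G| = 24.

Answer: 24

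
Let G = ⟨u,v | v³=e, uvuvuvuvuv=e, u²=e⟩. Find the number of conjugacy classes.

The conjugacy classes (representative and size) are:
  [e] (size 1), [uvuv²uvuv²u] (size 15), [vuvuv²u] (size 20), [uv²uv²u] (size 12), [v²uvuv²] (size 12).
Class equation: 1 + 15 + 20 + 12 + 12 = 60 = |G|. So G has 5 conjugacy classes.

Answer: 5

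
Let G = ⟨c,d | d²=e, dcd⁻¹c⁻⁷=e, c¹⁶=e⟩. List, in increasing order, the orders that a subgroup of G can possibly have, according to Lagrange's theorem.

|G| = 32 = 2⁵. By Lagrange's theorem the order of any subgroup divides 32; the divisors of 32 are 1, 2, 4, 8, 16, 32.

Answer: 1, 2, 4, 8, 16, 32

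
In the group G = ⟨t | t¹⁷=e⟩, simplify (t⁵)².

Compute successive powers of (t⁵), reducing at each step:
  (t⁵)²: (t⁵) · t⁵ = t¹⁰

Answer: t¹⁰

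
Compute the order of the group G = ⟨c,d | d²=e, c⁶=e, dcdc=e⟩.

Enumerate words in the generators, reducing via the relations: the distinct elements are
  {c, d, e, cd, c², c³, c⁴, c⁵, c²d, c³d, c⁴d, c⁵d}.
No further products give new elements, so |G| = 12.

Answer: 12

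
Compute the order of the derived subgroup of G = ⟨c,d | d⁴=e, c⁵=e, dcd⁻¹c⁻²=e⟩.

G' = [G, G] is generated by all commutators. The generator-pair commutators are: [c, d] = c⁴.
The subgroup they normally generate is {e, c, c², c³, c⁴}, of order 5.
Check: |G/G'| = 20/5 = 4 is the order of the abelianisation.

Answer: 5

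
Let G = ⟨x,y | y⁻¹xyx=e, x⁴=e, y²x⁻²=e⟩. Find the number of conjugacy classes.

The conjugacy classes (representative and size) are:
  [e] (size 1), [x³] (size 2), [x²] (size 1), [y⁻¹] (size 2), [xy⁻¹] (size 2).
Class equation: 1 + 2 + 1 + 2 + 2 = 8 = |G|. So G has 5 conjugacy classes.

Answer: 5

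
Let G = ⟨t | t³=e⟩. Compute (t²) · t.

Compute (t²) · t by multiplying left to right and reducing via the relations at each step:
  (t²) · t = e

Answer: e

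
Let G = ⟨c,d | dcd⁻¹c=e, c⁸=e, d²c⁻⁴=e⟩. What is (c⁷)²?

Compute successive powers of (c⁷), reducing at each step:
  (c⁷)²: (c⁷) · c⁷ = c⁶

Answer: c⁶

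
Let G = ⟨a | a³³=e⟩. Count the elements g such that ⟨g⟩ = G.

G is cyclic of order 33. An element generates G iff its order is 33, and a cyclic group of order 33 has exactly φ(33) = 20 such elements.

Answer: 20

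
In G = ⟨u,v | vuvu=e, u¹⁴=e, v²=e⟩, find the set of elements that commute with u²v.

⟨u²v⟩ ⊆ C_G(u²v) since powers of u²v commute with u²v; so |C_G(u²v)| ≥ |⟨u²v⟩| = 2.
By orbit–stabilizer, |C_G(u²v)| = |G| / |conj. class of u²v| = 28 / 7 = 4.
The 4 elements commuting with u²v are {e, u⁷, u²v, u⁹v}.

Answer: {e, u⁷, u²v, u⁹v}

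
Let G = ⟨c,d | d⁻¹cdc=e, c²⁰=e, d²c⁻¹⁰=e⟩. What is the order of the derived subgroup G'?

G' = [G, G] is generated by all commutators. The generator-pair commutators are: [c, d] = c².
The subgroup they normally generate is {e, c², c⁴, c⁶, c⁸, c¹⁰, c¹², c¹⁴, c¹⁶, c¹⁸}, of order 10.
Check: |G/G'| = 40/10 = 4 is the order of the abelianisation.

Answer: 10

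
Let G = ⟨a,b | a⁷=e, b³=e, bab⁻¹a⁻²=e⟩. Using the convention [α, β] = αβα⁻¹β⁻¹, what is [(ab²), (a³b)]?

[(ab²), (a³b)] = (ab²)·(a³b)·(ab²)⁻¹·(a³b)⁻¹.
  (ab²) · (a³b) = a⁶
  (a⁶) · (a⁵b) = a⁴b
  (a⁴b) · (a²b²) = a

Answer: a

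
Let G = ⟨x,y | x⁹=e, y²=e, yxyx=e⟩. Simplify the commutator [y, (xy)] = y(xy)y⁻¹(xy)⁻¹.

[y, (xy)] = y·(xy)·y⁻¹·(xy)⁻¹.
  y · (xy) = x⁸
  (x⁸) · y = x⁸y
  (x⁸y) · (xy) = x⁷

Answer: x⁷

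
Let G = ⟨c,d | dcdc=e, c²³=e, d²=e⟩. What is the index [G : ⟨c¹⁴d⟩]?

First find ord(c¹⁴d) by computing successive powers:
  (c¹⁴d)¹ = c¹⁴d, (c¹⁴d)² = e.
So |⟨c¹⁴d⟩| = ord(c¹⁴d) = 2. With |G| = 46, by Lagrange [G : ⟨c¹⁴d⟩] = 46/2 = 23.

Answer: 23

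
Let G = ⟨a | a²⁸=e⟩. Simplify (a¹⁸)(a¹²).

Compute (a¹⁸) · (a¹²) by multiplying left to right and reducing via the relations at each step:
  (a¹⁸) · a¹² = a²

Answer: a²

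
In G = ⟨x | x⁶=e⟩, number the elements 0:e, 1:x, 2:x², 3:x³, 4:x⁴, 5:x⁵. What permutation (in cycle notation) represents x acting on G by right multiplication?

(0 1 2 3 4 5)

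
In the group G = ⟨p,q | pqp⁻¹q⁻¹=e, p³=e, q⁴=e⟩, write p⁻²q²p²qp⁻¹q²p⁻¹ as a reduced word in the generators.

Multiply left to right, reducing at each step:
  p · q² = pq²
  (pq²) · p² = q²
  (q²) · q = q³
  (q³) · p⁻¹ = p²q³
  (p²q³) · q² = p²q
  (p²q) · p⁻¹ = pq

Answer: pq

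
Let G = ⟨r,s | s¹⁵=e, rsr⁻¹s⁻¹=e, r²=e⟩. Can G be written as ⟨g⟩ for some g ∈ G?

|G| = 30. The element rs has order 30 (its powers give 30 distinct elements), so ⟨rs⟩ = G and G is cyclic.

Answer: Yes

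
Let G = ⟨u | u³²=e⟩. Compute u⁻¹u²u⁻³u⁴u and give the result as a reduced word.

Multiply left to right, reducing at each step:
  (u³¹) · u² = u
  u · u⁻³ = u³⁰
  (u³⁰) · u⁴ = u²
  (u²) · u = u³

Answer: u³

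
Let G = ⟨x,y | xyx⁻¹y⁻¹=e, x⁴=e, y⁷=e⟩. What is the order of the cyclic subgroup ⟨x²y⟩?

|⟨x²y⟩| equals the order of x²y. Compute successive powers until reaching e:
  (x²y)¹ = x²y, (x²y)² = y², (x²y)³ = x²y³, (x²y)⁴ = y⁴, (x²y)⁵ = x²y⁵, (x²y)⁶ = y⁶, (x²y)⁷ = x², (x²y)⁸ = y, (x²y)⁹ = x²y², (x²y)¹⁰ = y³, (x²y)¹¹ = x²y⁴, (x²y)¹² = y⁵, (x²y)¹³ = x²y⁶, (x²y)¹⁴ = e.
The smallest positive k with (x²y)ᵏ = e is 14, so |⟨x²y⟩| = 14.

Answer: 14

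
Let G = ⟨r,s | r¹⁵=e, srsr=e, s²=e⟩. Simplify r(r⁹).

Compute r · (r⁹) by multiplying left to right and reducing via the relations at each step:
  r · r⁹ = r¹⁰

Answer: r¹⁰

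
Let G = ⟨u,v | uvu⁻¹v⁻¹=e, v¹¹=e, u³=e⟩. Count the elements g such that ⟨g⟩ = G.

G is cyclic of order 33. An element generates G iff its order is 33, and a cyclic group of order 33 has exactly φ(33) = 20 such elements.

Answer: 20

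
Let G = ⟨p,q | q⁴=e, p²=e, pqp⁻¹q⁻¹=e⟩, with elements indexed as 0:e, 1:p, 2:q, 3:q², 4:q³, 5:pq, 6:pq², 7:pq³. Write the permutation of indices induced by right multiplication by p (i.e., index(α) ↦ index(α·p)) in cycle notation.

(0 1)(2 5)(3 6)(4 7)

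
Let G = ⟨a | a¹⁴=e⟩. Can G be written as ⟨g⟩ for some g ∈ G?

|G| = 14. The element a has order 14 (its powers give 14 distinct elements), so ⟨a⟩ = G and G is cyclic.

Answer: Yes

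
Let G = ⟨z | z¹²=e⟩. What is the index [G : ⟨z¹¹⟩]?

First find ord(z¹¹) by computing successive powers:
  (z¹¹)¹ = z¹¹, (z¹¹)² = z¹⁰, (z¹¹)³ = z⁹, (z¹¹)⁴ = z⁸, (z¹¹)⁵ = z⁷, (z¹¹)⁶ = z⁶, (z¹¹)⁷ = z⁵, (z¹¹)⁸ = z⁴, (z¹¹)⁹ = z³, (z¹¹)¹⁰ = z², (z¹¹)¹¹ = z, (z¹¹)¹² = e.
So |⟨z¹¹⟩| = ord(z¹¹) = 12. With |G| = 12, by Lagrange [G : ⟨z¹¹⟩] = 12/12 = 1.

Answer: 1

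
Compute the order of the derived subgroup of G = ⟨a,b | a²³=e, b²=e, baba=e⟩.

G' = [G, G] is generated by all commutators. The generator-pair commutators are: [a, b] = a².
The subgroup they normally generate is {e, a, a², a³, a⁴, a⁵, a⁶, a⁷, a⁸, a⁹, a¹⁰, a¹¹, a¹², a¹³, a¹⁴, a¹⁵, a¹⁶, a¹⁷, a¹⁸, a¹⁹, a²⁰, a²¹, a²²}, of order 23.
Check: |G/G'| = 46/23 = 2 is the order of the abelianisation.

Answer: 23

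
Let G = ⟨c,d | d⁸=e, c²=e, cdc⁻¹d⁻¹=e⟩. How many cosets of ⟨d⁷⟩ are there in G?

First find ord(d⁷) by computing successive powers:
  (d⁷)¹ = d⁷, (d⁷)² = d⁶, (d⁷)³ = d⁵, (d⁷)⁴ = d⁴, (d⁷)⁵ = d³, (d⁷)⁶ = d², (d⁷)⁷ = d, (d⁷)⁸ = e.
So |⟨d⁷⟩| = ord(d⁷) = 8. With |G| = 16, by Lagrange [G : ⟨d⁷⟩] = 16/8 = 2.

Answer: 2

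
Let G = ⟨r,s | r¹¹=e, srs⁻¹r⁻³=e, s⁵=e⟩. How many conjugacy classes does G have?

The conjugacy classes (representative and size) are:
  [e] (size 1), [r³] (size 5), [r⁶] (size 5), [r⁷s] (size 11), [r⁹s²] (size 11), [r⁷s³] (size 11), [r⁷s⁴] (size 11).
Class equation: 1 + 5 + 5 + 11 + 11 + 11 + 11 = 55 = |G|. So G has 7 conjugacy classes.

Answer: 7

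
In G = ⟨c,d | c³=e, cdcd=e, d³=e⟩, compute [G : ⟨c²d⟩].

First find ord(c²d) by computing successive powers:
  (c²d)¹ = c²d, (c²d)² = d²c, (c²d)³ = e.
So |⟨c²d⟩| = ord(c²d) = 3. With |G| = 12, by Lagrange [G : ⟨c²d⟩] = 12/3 = 4.

Answer: 4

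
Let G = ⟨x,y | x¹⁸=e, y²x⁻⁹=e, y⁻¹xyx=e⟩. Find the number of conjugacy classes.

The conjugacy classes (representative and size) are:
  [e] (size 1), [x¹⁷] (size 2), [x¹⁶] (size 2), [x³] (size 2), [x¹⁴] (size 2), [x¹³] (size 2), [x¹²] (size 2), [x¹¹] (size 2), [x¹⁰] (size 2), [x⁹] (size 1), [x⁸y] (size 9), [xy] (size 9).
Class equation: 1 + 2 + 2 + 2 + 2 + 2 + 2 + 2 + 2 + 1 + 9 + 9 = 36 = |G|. So G has 12 conjugacy classes.

Answer: 12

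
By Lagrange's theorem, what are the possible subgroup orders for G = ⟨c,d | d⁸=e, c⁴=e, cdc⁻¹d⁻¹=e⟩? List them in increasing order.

|G| = 32 = 2⁵. By Lagrange's theorem the order of any subgroup divides 32; the divisors of 32 are 1, 2, 4, 8, 16, 32.

Answer: 1, 2, 4, 8, 16, 32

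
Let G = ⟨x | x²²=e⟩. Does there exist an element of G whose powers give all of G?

|G| = 22. The element x has order 22 (its powers give 22 distinct elements), so ⟨x⟩ = G and G is cyclic.

Answer: Yes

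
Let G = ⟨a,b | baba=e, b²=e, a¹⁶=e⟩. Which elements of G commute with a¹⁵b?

⟨a¹⁵b⟩ ⊆ C_G(a¹⁵b) since powers of a¹⁵b commute with a¹⁵b; so |C_G(a¹⁵b)| ≥ |⟨a¹⁵b⟩| = 2.
By orbit–stabilizer, |C_G(a¹⁵b)| = |G| / |conj. class of a¹⁵b| = 32 / 8 = 4.
The 4 elements commuting with a¹⁵b are {e, a⁸, a¹⁵b, a⁷b}.

Answer: {e, a⁸, a¹⁵b, a⁷b}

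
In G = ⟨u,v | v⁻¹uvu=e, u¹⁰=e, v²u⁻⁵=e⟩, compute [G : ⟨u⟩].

First find ord(u) by computing successive powers:
  u¹ = u, u² = u², u³ = u³, u⁴ = u⁴, u⁵ = u⁵, u⁶ = u⁶, u⁷ = u⁷, u⁸ = u⁸, u⁹ = u⁹, u¹⁰ = e.
So |⟨u⟩| = ord(u) = 10. With |G| = 20, by Lagrange [G : ⟨u⟩] = 20/10 = 2.

Answer: 2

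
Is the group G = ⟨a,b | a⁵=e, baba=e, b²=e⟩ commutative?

a·b = ab but b·a = a⁴b, so a·b ≠ b·a and G is not abelian.

Answer: No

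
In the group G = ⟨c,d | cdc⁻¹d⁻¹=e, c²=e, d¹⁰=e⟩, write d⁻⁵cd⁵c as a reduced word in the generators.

Multiply left to right, reducing at each step:
  (d⁵) · c = cd⁵
  (cd⁵) · d⁵ = c
  c · c = e

Answer: e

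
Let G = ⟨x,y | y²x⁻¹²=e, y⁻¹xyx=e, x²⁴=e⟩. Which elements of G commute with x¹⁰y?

⟨x¹⁰y⟩ ⊆ C_G(x¹⁰y) since powers of x¹⁰y commute with x¹⁰y; so |C_G(x¹⁰y)| ≥ |⟨x¹⁰y⟩| = 4.
By orbit–stabilizer, |C_G(x¹⁰y)| = |G| / |conj. class of x¹⁰y| = 48 / 12 = 4.
The 4 elements commuting with x¹⁰y are {e, x¹², x¹⁰y, x¹⁰y⁻¹}.

Answer: {e, x¹², x¹⁰y, x¹⁰y⁻¹}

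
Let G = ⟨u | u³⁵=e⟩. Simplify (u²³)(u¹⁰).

Compute (u²³) · (u¹⁰) by multiplying left to right and reducing via the relations at each step:
  (u²³) · u¹⁰ = u³³

Answer: u³³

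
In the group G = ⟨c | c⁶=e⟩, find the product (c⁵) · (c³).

Compute (c⁵) · (c³) by multiplying left to right and reducing via the relations at each step:
  (c⁵) · c³ = c²

Answer: c²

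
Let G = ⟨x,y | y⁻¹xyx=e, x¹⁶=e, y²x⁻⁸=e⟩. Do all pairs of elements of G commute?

x·y = xy but y·x = x⁷y⁻¹, so x·y ≠ y·x and G is not abelian.

Answer: No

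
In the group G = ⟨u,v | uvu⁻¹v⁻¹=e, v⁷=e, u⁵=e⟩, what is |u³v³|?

Compute successive powers until reaching e:
  (u³v³)¹ = u³v³, (u³v³)² = uv⁶, (u³v³)³ = u⁴v², (u³v³)⁴ = u²v⁵, (u³v³)⁵ = v, (u³v³)⁶ = u³v⁴, (u³v³)⁷ = u, (u³v³)⁸ = u⁴v³, (u³v³)⁹ = u²v⁶, (u³v³)¹⁰ = v², (u³v³)¹¹ = u³v⁵, (u³v³)¹² = uv, (u³v³)¹³ = u⁴v⁴, (u³v³)¹⁴ = u², (u³v³)¹⁵ = v³, (u³v³)¹⁶ = u³v⁶, (u³v³)¹⁷ = uv², (u³v³)¹⁸ = u⁴v⁵, (u³v³)¹⁹ = u²v, (u³v³)²⁰ = v⁴, (u³v³)²¹ = u³, (u³v³)²² = uv³, (u³v³)²³ = u⁴v⁶, (u³v³)²⁴ = u²v², (u³v³)²⁵ = v⁵, (u³v³)²⁶ = u³v, (u³v³)²⁷ = uv⁴, (u³v³)²⁸ = u⁴, (u³v³)²⁹ = u²v³, (u³v³)³⁰ = v⁶, (u³v³)³¹ = u³v², (u³v³)³² = uv⁵, (u³v³)³³ = u⁴v, (u³v³)³⁴ = u²v⁴, (u³v³)³⁵ = e.
The smallest positive k with (u³v³)ᵏ = e is 35.

Answer: 35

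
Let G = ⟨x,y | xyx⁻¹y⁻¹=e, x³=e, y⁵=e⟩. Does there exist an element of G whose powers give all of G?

|G| = 15. The element xy has order 15 (its powers give 15 distinct elements), so ⟨xy⟩ = G and G is cyclic.

Answer: Yes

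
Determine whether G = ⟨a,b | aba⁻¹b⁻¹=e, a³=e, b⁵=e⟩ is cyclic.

|G| = 15. The element ab has order 15 (its powers give 15 distinct elements), so ⟨ab⟩ = G and G is cyclic.

Answer: Yes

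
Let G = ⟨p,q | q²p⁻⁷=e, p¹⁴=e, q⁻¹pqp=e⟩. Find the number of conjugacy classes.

The conjugacy classes (representative and size) are:
  [e] (size 1), [p¹³] (size 2), [p¹²] (size 2), [p¹¹] (size 2), [p⁴] (size 2), [p⁵] (size 2), [p⁸] (size 2), [p⁷] (size 1), [p⁵q⁻¹] (size 7), [p⁵q] (size 7).
Class equation: 1 + 2 + 2 + 2 + 2 + 2 + 2 + 1 + 7 + 7 = 28 = |G|. So G has 10 conjugacy classes.

Answer: 10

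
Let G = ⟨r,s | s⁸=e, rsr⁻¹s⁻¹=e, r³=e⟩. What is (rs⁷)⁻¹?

The order of (rs⁷) is 24 (smallest k with (rs⁷)ᵏ = e), so (rs⁷)⁻¹ = (rs⁷)²³ = r²s.
Check: (rs⁷) · (r²s) → (rs⁷) · r² = s⁷;   (s⁷) · s = e, giving e as required.

Answer: r²s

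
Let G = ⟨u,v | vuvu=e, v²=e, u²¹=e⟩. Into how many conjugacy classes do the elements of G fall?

The conjugacy classes (representative and size) are:
  [e] (size 1), [u²⁰] (size 2), [u²] (size 2), [u³] (size 2), [u¹⁷] (size 2), [u⁵] (size 2), [u⁶] (size 2), [u⁷] (size 2), [u⁸] (size 2), [u⁹] (size 2), [u¹⁰] (size 2), [v] (size 21).
Class equation: 1 + 2 + 2 + 2 + 2 + 2 + 2 + 2 + 2 + 2 + 2 + 21 = 42 = |G|. So G has 12 conjugacy classes.

Answer: 12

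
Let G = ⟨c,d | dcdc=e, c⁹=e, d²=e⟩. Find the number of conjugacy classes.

The conjugacy classes (representative and size) are:
  [e] (size 1), [c⁸] (size 2), [c⁷] (size 2), [c⁶] (size 2), [c⁵] (size 2), [c⁴d] (size 9).
Class equation: 1 + 2 + 2 + 2 + 2 + 9 = 18 = |G|. So G has 6 conjugacy classes.

Answer: 6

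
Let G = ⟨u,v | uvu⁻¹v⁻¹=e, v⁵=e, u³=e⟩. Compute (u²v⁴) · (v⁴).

Compute (u²v⁴) · (v⁴) by multiplying left to right and reducing via the relations at each step:
  (u²v⁴) · v⁴ = u²v³

Answer: u²v³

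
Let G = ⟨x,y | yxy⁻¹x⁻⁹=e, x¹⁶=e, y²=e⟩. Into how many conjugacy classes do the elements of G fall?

The conjugacy classes (representative and size) are:
  [e] (size 1), [x⁹] (size 2), [x²] (size 1), [x³] (size 2), [x⁴] (size 1), [x¹³] (size 2), [x⁶] (size 1), [x¹⁵] (size 2), [x⁸] (size 1), [x¹⁰] (size 1), [x¹²] (size 1), [x¹⁴] (size 1), [y] (size 2), [xy] (size 2), [x²y] (size 2), [x¹¹y] (size 2), [x⁴y] (size 2), [x¹³y] (size 2), [x¹⁴y] (size 2), [x¹⁵y] (size 2).
Class equation: 1 + 2 + 1 + 2 + 1 + 2 + 1 + 2 + 1 + 1 + 1 + 1 + 2 + 2 + 2 + 2 + 2 + 2 + 2 + 2 = 32 = |G|. So G has 20 conjugacy classes.

Answer: 20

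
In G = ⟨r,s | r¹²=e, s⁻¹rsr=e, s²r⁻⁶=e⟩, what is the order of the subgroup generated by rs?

|⟨rs⟩| equals the order of rs. Compute successive powers until reaching e:
  (rs)¹ = rs, (rs)² = r⁶, (rs)³ = rs⁻¹, (rs)⁴ = e.
The smallest positive k with (rs)ᵏ = e is 4, so |⟨rs⟩| = 4.

Answer: 4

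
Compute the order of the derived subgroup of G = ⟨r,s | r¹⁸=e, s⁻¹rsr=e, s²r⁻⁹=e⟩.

G' = [G, G] is generated by all commutators. The generator-pair commutators are: [r, s] = r².
The subgroup they normally generate is {e, r², r⁴, r⁶, r⁸, r¹⁰, r¹², r¹⁴, r¹⁶}, of order 9.
Check: |G/G'| = 36/9 = 4 is the order of the abelianisation.

Answer: 9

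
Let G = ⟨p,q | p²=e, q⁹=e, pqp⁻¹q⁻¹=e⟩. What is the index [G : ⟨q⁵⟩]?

First find ord(q⁵) by computing successive powers:
  (q⁵)¹ = q⁵, (q⁵)² = q, (q⁵)³ = q⁶, (q⁵)⁴ = q², (q⁵)⁵ = q⁷, (q⁵)⁶ = q³, (q⁵)⁷ = q⁸, (q⁵)⁸ = q⁴, (q⁵)⁹ = e.
So |⟨q⁵⟩| = ord(q⁵) = 9. With |G| = 18, by Lagrange [G : ⟨q⁵⟩] = 18/9 = 2.

Answer: 2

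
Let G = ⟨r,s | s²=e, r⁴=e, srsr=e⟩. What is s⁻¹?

The order of s is 2 (smallest k with sᵏ = e), so s⁻¹ = s¹ = s.
Check: s · s → s · s = e, giving e as required.

Answer: s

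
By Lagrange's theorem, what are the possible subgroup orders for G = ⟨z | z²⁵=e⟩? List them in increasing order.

|G| = 25 = 5². By Lagrange's theorem the order of any subgroup divides 25; the divisors of 25 are 1, 5, 25.

Answer: 1, 5, 25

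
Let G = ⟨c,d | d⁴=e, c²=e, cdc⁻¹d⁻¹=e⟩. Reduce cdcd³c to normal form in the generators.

Multiply left to right, reducing at each step:
  c · d = cd
  (cd) · c = d
  d · d³ = e
  e · c = c

Answer: c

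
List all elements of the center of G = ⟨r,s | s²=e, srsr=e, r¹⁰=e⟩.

An element z ∈ Z(G) iff z commutes with every generator.
For example r⁵ is central: (r⁵)·r = r⁶ = r·(r⁵); (r⁵)·s = r⁵s = s·(r⁵).
Whereas r ∉ Z(G) since r·s = rs ≠ r⁹s = s·r.
Checking each of the 20 elements this way gives Z(G) = {e, r⁵}, of order 2.

Answer: {e, r⁵}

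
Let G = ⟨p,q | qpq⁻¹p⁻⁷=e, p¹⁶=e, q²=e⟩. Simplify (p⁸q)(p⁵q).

Compute (p⁸q) · (p⁵q) by multiplying left to right and reducing via the relations at each step:
  (p⁸q) · p⁵ = p¹¹q
  (p¹¹q) · q = p¹¹

Answer: p¹¹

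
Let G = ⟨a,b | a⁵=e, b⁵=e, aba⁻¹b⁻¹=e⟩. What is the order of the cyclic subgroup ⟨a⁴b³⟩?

|⟨a⁴b³⟩| equals the order of a⁴b³. Compute successive powers until reaching e:
  (a⁴b³)¹ = a⁴b³, (a⁴b³)² = a³b, (a⁴b³)³ = a²b⁴, (a⁴b³)⁴ = ab², (a⁴b³)⁵ = e.
The smallest positive k with (a⁴b³)ᵏ = e is 5, so |⟨a⁴b³⟩| = 5.

Answer: 5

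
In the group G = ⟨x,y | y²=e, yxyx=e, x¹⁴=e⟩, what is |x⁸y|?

Compute successive powers until reaching e:
  (x⁸y)¹ = x⁸y, (x⁸y)² = e.
The smallest positive k with (x⁸y)ᵏ = e is 2.

Answer: 2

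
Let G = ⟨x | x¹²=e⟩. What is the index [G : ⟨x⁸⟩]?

First find ord(x⁸) by computing successive powers:
  (x⁸)¹ = x⁸, (x⁸)² = x⁴, (x⁸)³ = e.
So |⟨x⁸⟩| = ord(x⁸) = 3. With |G| = 12, by Lagrange [G : ⟨x⁸⟩] = 12/3 = 4.

Answer: 4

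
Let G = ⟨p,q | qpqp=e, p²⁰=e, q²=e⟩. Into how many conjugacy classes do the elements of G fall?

The conjugacy classes (representative and size) are:
  [e] (size 1), [p] (size 2), [p¹⁸] (size 2), [p³] (size 2), [p⁴] (size 2), [p¹⁵] (size 2), [p¹⁴] (size 2), [p⁷] (size 2), [p¹²] (size 2), [p¹¹] (size 2), [p¹⁰] (size 1), [p¹⁸q] (size 10), [p⁵q] (size 10).
Class equation: 1 + 2 + 2 + 2 + 2 + 2 + 2 + 2 + 2 + 2 + 1 + 10 + 10 = 40 = |G|. So G has 13 conjugacy classes.

Answer: 13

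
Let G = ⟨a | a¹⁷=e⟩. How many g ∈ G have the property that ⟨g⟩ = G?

G is cyclic of order 17. An element generates G iff its order is 17, and a cyclic group of order 17 has exactly φ(17) = 16 such elements.

Answer: 16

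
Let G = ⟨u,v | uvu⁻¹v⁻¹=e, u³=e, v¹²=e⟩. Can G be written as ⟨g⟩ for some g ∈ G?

|G| = 36, but the maximum element order in G is 12 < 36. No single element generates all of G, so G is not cyclic.

Answer: No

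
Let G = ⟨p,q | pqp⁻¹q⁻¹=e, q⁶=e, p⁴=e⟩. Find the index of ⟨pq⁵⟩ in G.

First find ord(pq⁵) by computing successive powers:
  (pq⁵)¹ = pq⁵, (pq⁵)² = p²q⁴, (pq⁵)³ = p³q³, (pq⁵)⁴ = q², (pq⁵)⁵ = pq, (pq⁵)⁶ = p², (pq⁵)⁷ = p³q⁵, (pq⁵)⁸ = q⁴, (pq⁵)⁹ = pq³, (pq⁵)¹⁰ = p²q², (pq⁵)¹¹ = p³q, (pq⁵)¹² = e.
So |⟨pq⁵⟩| = ord(pq⁵) = 12. With |G| = 24, by Lagrange [G : ⟨pq⁵⟩] = 24/12 = 2.

Answer: 2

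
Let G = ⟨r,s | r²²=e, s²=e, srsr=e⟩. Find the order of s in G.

Compute successive powers until reaching e:
  s¹ = s, s² = e.
The smallest positive k with sᵏ = e is 2.

Answer: 2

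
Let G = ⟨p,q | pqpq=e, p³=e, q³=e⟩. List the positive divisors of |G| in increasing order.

|G| = 12 = 2² · 3. By Lagrange's theorem the order of any subgroup divides 12; the divisors of 12 are 1, 2, 3, 4, 6, 12.

Answer: 1, 2, 3, 4, 6, 12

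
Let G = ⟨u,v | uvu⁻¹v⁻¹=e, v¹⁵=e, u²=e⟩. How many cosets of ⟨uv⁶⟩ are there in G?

First find ord(uv⁶) by computing successive powers:
  (uv⁶)¹ = uv⁶, (uv⁶)² = v¹², (uv⁶)³ = uv³, (uv⁶)⁴ = v⁹, (uv⁶)⁵ = u, (uv⁶)⁶ = v⁶, (uv⁶)⁷ = uv¹², (uv⁶)⁸ = v³, (uv⁶)⁹ = uv⁹, (uv⁶)¹⁰ = e.
So |⟨uv⁶⟩| = ord(uv⁶) = 10. With |G| = 30, by Lagrange [G : ⟨uv⁶⟩] = 30/10 = 3.

Answer: 3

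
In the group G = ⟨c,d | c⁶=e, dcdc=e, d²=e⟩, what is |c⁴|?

Compute successive powers until reaching e:
  (c⁴)¹ = c⁴, (c⁴)² = c², (c⁴)³ = e.
The smallest positive k with (c⁴)ᵏ = e is 3.

Answer: 3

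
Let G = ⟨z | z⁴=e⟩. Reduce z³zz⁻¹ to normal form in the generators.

Multiply left to right, reducing at each step:
  (z³) · z = e
  e · z⁻¹ = z³

Answer: z³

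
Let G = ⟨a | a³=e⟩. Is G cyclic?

|G| = 3. The element a has order 3 (its powers give 3 distinct elements), so ⟨a⟩ = G and G is cyclic.

Answer: Yes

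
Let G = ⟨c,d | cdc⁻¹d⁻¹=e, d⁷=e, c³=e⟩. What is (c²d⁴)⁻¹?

The order of (c²d⁴) is 21 (smallest k with (c²d⁴)ᵏ = e), so (c²d⁴)⁻¹ = (c²d⁴)²⁰ = cd³.
Check: (c²d⁴) · (cd³) → (c²d⁴) · c = d⁴;   (d⁴) · d³ = e, giving e as required.

Answer: cd³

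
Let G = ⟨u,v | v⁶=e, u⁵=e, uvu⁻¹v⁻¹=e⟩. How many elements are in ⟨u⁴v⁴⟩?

|⟨u⁴v⁴⟩| equals the order of u⁴v⁴. Compute successive powers until reaching e:
  (u⁴v⁴)¹ = u⁴v⁴, (u⁴v⁴)² = u³v², (u⁴v⁴)³ = u², (u⁴v⁴)⁴ = uv⁴, (u⁴v⁴)⁵ = v², (u⁴v⁴)⁶ = u⁴, (u⁴v⁴)⁷ = u³v⁴, (u⁴v⁴)⁸ = u²v², (u⁴v⁴)⁹ = u, (u⁴v⁴)¹⁰ = v⁴, (u⁴v⁴)¹¹ = u⁴v², (u⁴v⁴)¹² = u³, (u⁴v⁴)¹³ = u²v⁴, (u⁴v⁴)¹⁴ = uv², (u⁴v⁴)¹⁵ = e.
The smallest positive k with (u⁴v⁴)ᵏ = e is 15, so |⟨u⁴v⁴⟩| = 15.

Answer: 15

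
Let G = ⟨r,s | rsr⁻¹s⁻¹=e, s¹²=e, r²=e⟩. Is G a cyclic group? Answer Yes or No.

|G| = 24, but the maximum element order in G is 12 < 24. No single element generates all of G, so G is not cyclic.

Answer: No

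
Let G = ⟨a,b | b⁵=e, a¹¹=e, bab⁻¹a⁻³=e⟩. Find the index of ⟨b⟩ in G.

First find ord(b) by computing successive powers:
  b¹ = b, b² = b², b³ = b³, b⁴ = b⁴, b⁵ = e.
So |⟨b⟩| = ord(b) = 5. With |G| = 55, by Lagrange [G : ⟨b⟩] = 55/5 = 11.

Answer: 11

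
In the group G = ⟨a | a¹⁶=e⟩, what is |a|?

Compute successive powers until reaching e:
  a¹ = a, a² = a², a³ = a³, a⁴ = a⁴, a⁵ = a⁵, a⁶ = a⁶, a⁷ = a⁷, a⁸ = a⁸, a⁹ = a⁹, a¹⁰ = a¹⁰, a¹¹ = a¹¹, a¹² = a¹², a¹³ = a¹³, a¹⁴ = a¹⁴, a¹⁵ = a¹⁵, a¹⁶ = e.
The smallest positive k with aᵏ = e is 16.

Answer: 16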